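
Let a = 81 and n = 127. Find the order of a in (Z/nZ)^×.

63

The order of 81 must divide φ(127) = 127 − 1 = 126 = 2 · 3^2 · 7.
Divisors of 126: 1, 2, 3, 6, 7, 9, 14, 18, 21, 42, 63, 126.
Evaluate successive powers at the divisors of 126:
81^1 ≡ 81 (mod 127)
81^2 ≡ 84 (mod 127)
81^3 ≡ 73 (mod 127)
81^6 ≡ 122 (mod 127)
81^7 ≡ 103 (mod 127)
81^9 ≡ 16 (mod 127)
81^14 ≡ 68 (mod 127)
81^18 ≡ 2 (mod 127)
81^21 ≡ 19 (mod 127)
81^42 ≡ 107 (mod 127)
81^63 ≡ 1 (mod 127) ✓
The smallest such exponent is 63, so the order of 81 is 63.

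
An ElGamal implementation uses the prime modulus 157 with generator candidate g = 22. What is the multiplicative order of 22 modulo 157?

12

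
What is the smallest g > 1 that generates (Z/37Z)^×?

φ(37) = 37 − 1 = 36 = 2^2 · 3^2.
Test candidates g = 2, 3, … against the prime factors q ∈ {2, 3} of φ(37): g is a generator iff g^(36/q) ≢ 1 for every such q.
g = 2: 2^18 ≡ 36; 2^12 ≡ 26 — none is 1, so 2 is a primitive root.
Hence the least primitive root of 37 is 2.

2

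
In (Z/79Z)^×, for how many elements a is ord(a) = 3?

φ(79) = 79 − 1 = 78 = 2 · 3 · 13.
Since (Z/79Z)^× is cyclic of order 78, the number of elements of order d is φ(d) when d | 78 and 0 otherwise.
3 | 78, and φ(3) = 3 − 1 = 2.

2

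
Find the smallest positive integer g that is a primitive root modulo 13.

φ(13) = 13 − 1 = 12 = 2^2 · 3.
Test candidates g = 2, 3, … against the prime factors q ∈ {2, 3} of φ(13): g is a generator iff g^(12/q) ≢ 1 for every such q.
g = 2: 2^6 ≡ 12; 2^4 ≡ 3 — none is 1, so 2 is a primitive root.
The smallest primitive root modulo 13 is 2.

2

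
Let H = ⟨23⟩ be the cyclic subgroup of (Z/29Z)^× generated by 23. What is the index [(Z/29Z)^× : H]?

The order of 23 must divide φ(29) = 29 − 1 = 28 = 2^2 · 7.
Divisors of 28: 1, 2, 4, 7, 14, 28.
Check 23^d mod 29 for each divisor in increasing order:
23^1 ≡ 23
23^2 ≡ 7
23^4 ≡ 20
23^7 ≡ 1
Thus |⟨23⟩| = ord(23) = 7.
[(Z/29Z)^× : ⟨23⟩] = 28/7 = 4.

4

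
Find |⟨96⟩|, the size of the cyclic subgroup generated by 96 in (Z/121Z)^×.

Since 96 ∈ (Z/121Z)^×, its order divides φ(121) = φ(11^2) = 11·(11−1) = 110 = 2 · 5 · 11.
Divisors of 110: 1, 2, 5, 10, 11, 22, 55, 110.
Check 96^d mod 121 for each divisor in increasing order:
96^1 ≡ 96 (mod 121)
96^2 ≡ 20 (mod 121)
96^5 ≡ 43 (mod 121)
96^10 ≡ 34 (mod 121)
96^11 ≡ 118 (mod 121)
96^22 ≡ 9 (mod 121)
96^55 ≡ 120 (mod 121)
96^110 ≡ 1 (mod 121) ✓
Therefore the multiplicative order of 96 modulo 121 is 110.

110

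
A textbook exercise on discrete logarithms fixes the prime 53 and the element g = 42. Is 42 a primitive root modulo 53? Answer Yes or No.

No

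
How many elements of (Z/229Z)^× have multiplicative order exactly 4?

2

φ(229) = 229 − 1 = 228 = 2^2 · 3 · 19.
(Z/229Z)^× is cyclic (|G| = 228); a cyclic group of order m has exactly φ(d) elements of each order d | m, and none otherwise.
4 = 2^2 divides 228, and φ(4) = 2.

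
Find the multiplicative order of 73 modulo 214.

106

ord(73) | φ(214) = φ(2)·φ(107) = 1·106 = 106 = 2 · 53.
Divisors of 106: 1, 2, 53, 106.
Test each divisor d:
73^1 ≡ 73 (mod 214)
73^2 ≡ 193 (mod 214)
73^53 ≡ 213 (mod 214)
73^106 ≡ 1 (mod 214) ✓
So ord_214(73) = 106.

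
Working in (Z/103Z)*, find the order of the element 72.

ord(72) | φ(103) = 103 − 1 = 102 = 2 · 3 · 17.
Divisors of 102: 1, 2, 3, 6, 17, 34, 51, 102.
Compute 72^d (mod 103) for the divisors d until we hit 1:
72^1 ≡ 72 (mod 103)
72^2 ≡ 34 (mod 103)
72^3 ≡ 79 (mod 103)
72^6 ≡ 61 (mod 103)
72^17 ≡ 1 (mod 103) ✓
Therefore the multiplicative order of 72 modulo 103 is 17.

17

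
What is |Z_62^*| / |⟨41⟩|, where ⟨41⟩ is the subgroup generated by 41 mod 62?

Since 41 ∈ (Z/62Z)^×, its order divides φ(62) = φ(2)·φ(31) = 1·30 = 30 = 2 · 3 · 5.
Divisors of 30: 1, 2, 3, 5, 6, 10, 15, 30.
Check 41^d mod 62 for each divisor in increasing order:
41^1 ≡ 41
41^2 ≡ 7
41^3 ≡ 39
41^5 ≡ 25
41^6 ≡ 33
41^10 ≡ 5
41^15 ≡ 1
The order of 41 is 15, so the subgroup it generates has 15 elements.
[(Z/62Z)^× : ⟨41⟩] = 30/15 = 2.

2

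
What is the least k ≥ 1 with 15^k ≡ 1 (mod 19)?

Since 15 ∈ (Z/19Z)^×, its order divides φ(19) = 19 − 1 = 18 = 2 · 3^2.
Divisors of 18: 1, 2, 3, 6, 9, 18.
Compute 15^d (mod 19) for the divisors d until we hit 1:
15^1 ≡ 15 (mod 19)
15^2 ≡ 16 (mod 19)
15^3 ≡ 12 (mod 19)
15^6 ≡ 11 (mod 19)
15^9 ≡ 18 (mod 19)
15^18 ≡ 1 (mod 19) ✓
The smallest such exponent is 18, so the order of 15 is 18.

18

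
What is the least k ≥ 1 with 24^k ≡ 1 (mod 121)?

Since 24 ∈ (Z/121Z)^×, its order divides φ(121) = φ(11^2) = 11·(11−1) = 110 = 2 · 5 · 11.
Divisors of 110: 1, 2, 5, 10, 11, 22, 55, 110.
Check 24^d mod 121 for each divisor in increasing order:
24^1 ≡ 24 (mod 121)
24^2 ≡ 92 (mod 121)
24^5 ≡ 98 (mod 121)
24^10 ≡ 45 (mod 121)
24^11 ≡ 112 (mod 121)
24^22 ≡ 81 (mod 121)
24^55 ≡ 120 (mod 121)
24^110 ≡ 1 (mod 121) ✓
Hence ord(24) = 110.

110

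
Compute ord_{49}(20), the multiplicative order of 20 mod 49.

ord(20) | φ(49) = φ(7^2) = 7·(7−1) = 42 = 2 · 3 · 7.
Divisors of 42: 1, 2, 3, 6, 7, 14, 21, 42.
Compute 20^d (mod 49) for the divisors d until we hit 1:
20^1 ≡ 20
20^2 ≡ 8
20^3 ≡ 13
20^6 ≡ 22
20^7 ≡ 48
20^14 ≡ 1
Hence ord(20) = 14.

14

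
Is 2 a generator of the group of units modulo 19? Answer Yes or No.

Yes

φ(19) = 19 − 1 = 18 = 2 · 3^2.
An element g generates (Z/19Z)^× iff g^(18/q) ≢ 1 (mod 19) for each prime q ∈ {2, 3}.
2^9 ≡ 18 (mod 19)  [q = 2: ≢ 1 ✓]
2^6 ≡ 7 (mod 19)  [q = 3: ≢ 1 ✓]
None equal 1, so ord_19(2) = 18: 2 is a primitive root.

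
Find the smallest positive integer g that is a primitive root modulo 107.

2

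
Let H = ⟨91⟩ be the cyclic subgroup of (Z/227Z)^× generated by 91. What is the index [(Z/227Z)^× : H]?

By Lagrange's theorem, ord_227(91) divides φ(227) = 227 − 1 = 226 = 2 · 113.
Divisors of 226: 1, 2, 113, 226.
Evaluate successive powers at the divisors of 226:
91^1 ≡ 91 (mod 227)
91^2 ≡ 109 (mod 227)
91^113 ≡ 226 (mod 227)
91^226 ≡ 1 (mod 227) ✓
So ord_227(91) = 226, hence |⟨91⟩| = 226.
The index is φ(227) / ord(91) = 226 / 226 = 1.

1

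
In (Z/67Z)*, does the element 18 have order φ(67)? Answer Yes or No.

Yes

φ(67) = 67 − 1 = 66 = 2 · 3 · 11.
It suffices to check that the order of 18 is not a proper divisor of 66: compute 18^(66/q) for q ∈ {2, 3, 11}.
18^33 ≡ 66 (mod 67)  [q = 2: ≢ 1 ✓]
18^22 ≡ 37 (mod 67)  [q = 3: ≢ 1 ✓]
18^6 ≡ 9 (mod 67)  [q = 11: ≢ 1 ✓]
Every test exponent gives a nontrivial residue, hence 18 generates the full group.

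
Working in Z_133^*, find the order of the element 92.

By Lagrange's theorem, ord_133(92) divides φ(133) = φ(7·19) = (7−1)·(19−1) = 6·18 = 108 = 2^2 · 3^3.
Divisors of 108: 1, 2, 3, 4, 6, 9, 12, 18, 27, 36, 54, 108.
Test each divisor d:
92^1 ≡ 92
92^2 ≡ 85
92^3 ≡ 106
92^4 ≡ 43
92^6 ≡ 64
92^9 ≡ 1
Therefore the multiplicative order of 92 modulo 133 is 9.

9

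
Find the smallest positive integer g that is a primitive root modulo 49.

φ(49) = φ(7^2) = 7·(7−1) = 42 = 2 · 3 · 7.
Test candidates g = 2, 3, … against the prime factors q ∈ {2, 3, 7} of φ(49): g is a generator iff g^(42/q) ≢ 1 for every such q.
g = 2: 2^21 ≡ 1 — hits 1, so not a primitive root.
g = 3: 3^21 ≡ 48; 3^14 ≡ 30; 3^6 ≡ 43 — none is 1, so 3 is a primitive root.
The smallest primitive root modulo 49 is 3.

3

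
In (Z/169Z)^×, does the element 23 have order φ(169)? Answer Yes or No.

φ(169) = φ(13^2) = 13·(13−1) = 156 = 2^2 · 3 · 13.
Test 23^(156/q) mod 169 for each prime factor q of 156:
23^78 ≡ 1 (mod 169)  [q = 2: ≡ 1 ✗]
23^52 ≡ 146 (mod 169)  [q = 3: ≢ 1 ✓]
23^12 ≡ 1 (mod 169)  [q = 13: ≡ 1 ✗]
23^78 ≡ 1 shows ord(23) | 78, strictly less than φ(169); not a primitive root.

No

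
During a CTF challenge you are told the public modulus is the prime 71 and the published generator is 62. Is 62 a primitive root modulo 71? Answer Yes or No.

φ(71) = 71 − 1 = 70 = 2 · 5 · 7.
It suffices to check that the order of 62 is not a proper divisor of 70: compute 62^(70/q) for q ∈ {2, 5, 7}.
62^35 ≡ 70 (mod 71)  [q = 2: ≢ 1 ✓]
62^14 ≡ 5 (mod 71)  [q = 5: ≢ 1 ✓]
62^10 ≡ 32 (mod 71)  [q = 7: ≢ 1 ✓]
None equal 1, so ord_71(62) = 70: 62 is a primitive root.

Yes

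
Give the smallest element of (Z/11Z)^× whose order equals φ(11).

φ(11) = 11 − 1 = 10 = 2 · 5.
Test candidates g = 2, 3, … against the prime factors q ∈ {2, 5} of φ(11): g is a generator iff g^(10/q) ≢ 1 for every such q.
g = 2: 2^5 ≡ 10; 2^2 ≡ 4 — none is 1, so 2 is a primitive root.
The smallest primitive root modulo 11 is 2.

2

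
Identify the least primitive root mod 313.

10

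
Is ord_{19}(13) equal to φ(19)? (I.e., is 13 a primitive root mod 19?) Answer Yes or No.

φ(19) = 19 − 1 = 18 = 2 · 3^2.
It suffices to check that the order of 13 is not a proper divisor of 18: compute 13^(18/q) for q ∈ {2, 3}.
13^9 ≡ 18 (mod 19)  [q = 2: ≢ 1 ✓]
13^6 ≡ 11 (mod 19)  [q = 3: ≢ 1 ✓]
All checks pass, so 13 has order 18 and is a primitive root modulo 19.

Yes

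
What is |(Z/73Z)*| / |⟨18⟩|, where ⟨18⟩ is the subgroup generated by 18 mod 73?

4

The order of 18 must divide φ(73) = 73 − 1 = 72 = 2^3 · 3^2.
Divisors of 72: 1, 2, 3, 4, 6, 8, 9, 12, 18, 24, 36, 72.
Compute 18^d (mod 73) for the divisors d until we hit 1:
18^1 ≡ 18 (mod 73)
18^2 ≡ 32 (mod 73)
18^3 ≡ 65 (mod 73)
18^4 ≡ 2 (mod 73)
18^6 ≡ 64 (mod 73)
18^8 ≡ 4 (mod 73)
18^9 ≡ 72 (mod 73)
18^12 ≡ 8 (mod 73)
18^18 ≡ 1 (mod 73) ✓
The order of 18 is 18, so the subgroup it generates has 18 elements.
The index is φ(73) / ord(18) = 72 / 18 = 4.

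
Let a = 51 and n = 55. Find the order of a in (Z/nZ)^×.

10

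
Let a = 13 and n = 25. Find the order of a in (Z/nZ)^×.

The order of 13 must divide φ(25) = φ(5^2) = 5·(5−1) = 20 = 2^2 · 5.
Divisors of 20: 1, 2, 4, 5, 10, 20.
Check 13^d mod 25 for each divisor in increasing order:
13^1 ≡ 13 (mod 25)
13^2 ≡ 19 (mod 25)
13^4 ≡ 11 (mod 25)
13^5 ≡ 18 (mod 25)
13^10 ≡ 24 (mod 25)
13^20 ≡ 1 (mod 25) ✓
The smallest such exponent is 20, so the order of 13 is 20.

20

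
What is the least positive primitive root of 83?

2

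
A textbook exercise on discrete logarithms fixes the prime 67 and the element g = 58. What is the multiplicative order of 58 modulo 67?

ord(58) | φ(67) = 67 − 1 = 66 = 2 · 3 · 11.
Divisors of 66: 1, 2, 3, 6, 11, 22, 33, 66.
Test each divisor d:
58^1 ≡ 58 (mod 67)
58^2 ≡ 14 (mod 67)
58^3 ≡ 8 (mod 67)
58^6 ≡ 64 (mod 67)
58^11 ≡ 66 (mod 67)
58^22 ≡ 1 (mod 67) ✓
Hence ord(58) = 22.

22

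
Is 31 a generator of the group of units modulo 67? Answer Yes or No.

Yes

φ(67) = 67 − 1 = 66 = 2 · 3 · 11.
It suffices to check that the order of 31 is not a proper divisor of 66: compute 31^(66/q) for q ∈ {2, 3, 11}.
31^33 ≡ 66 (mod 67)  [q = 2: ≢ 1 ✓]
31^22 ≡ 29 (mod 67)  [q = 3: ≢ 1 ✓]
31^6 ≡ 40 (mod 67)  [q = 11: ≢ 1 ✓]
Every test exponent gives a nontrivial residue, hence 31 generates the full group.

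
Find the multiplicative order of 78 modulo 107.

Since 78 ∈ (Z/107Z)^×, its order divides φ(107) = 107 − 1 = 106 = 2 · 53.
Divisors of 106: 1, 2, 53, 106.
Compute 78^d (mod 107) for the divisors d until we hit 1:
78^1 ≡ 78
78^2 ≡ 92
78^53 ≡ 106
78^106 ≡ 1
So ord_107(78) = 106.

106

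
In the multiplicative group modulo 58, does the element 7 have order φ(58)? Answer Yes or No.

No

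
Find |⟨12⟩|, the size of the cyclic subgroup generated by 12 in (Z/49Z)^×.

42

The order of 12 must divide φ(49) = φ(7^2) = 7·(7−1) = 42 = 2 · 3 · 7.
Divisors of 42: 1, 2, 3, 6, 7, 14, 21, 42.
Check 12^d mod 49 for each divisor in increasing order:
12^1 ≡ 12 (mod 49)
12^2 ≡ 46 (mod 49)
12^3 ≡ 13 (mod 49)
12^6 ≡ 22 (mod 49)
12^7 ≡ 19 (mod 49)
12^14 ≡ 18 (mod 49)
12^21 ≡ 48 (mod 49)
12^42 ≡ 1 (mod 49) ✓
Therefore the multiplicative order of 12 modulo 49 is 42.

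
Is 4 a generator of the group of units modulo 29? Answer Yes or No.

No

φ(29) = 29 − 1 = 28 = 2^2 · 7.
4 is a primitive root mod 29 iff 4^(φ(29)/q) ≢ 1 for every prime q | φ(29), i.e. q ∈ {2, 7}.
4^14 ≡ 1 (mod 29)  [q = 2: ≡ 1 ✗]
4^4 ≡ 24 (mod 29)  [q = 7: ≢ 1 ✓]
4^14 ≡ 1 shows ord(4) | 14, strictly less than φ(29); not a primitive root.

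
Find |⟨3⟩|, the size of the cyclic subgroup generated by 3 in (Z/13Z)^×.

3

By Lagrange's theorem, ord_13(3) divides φ(13) = 13 − 1 = 12 = 2^2 · 3.
Divisors of 12: 1, 2, 3, 4, 6, 12.
Compute 3^d (mod 13) for the divisors d until we hit 1:
3^1 ≡ 3 (mod 13)
3^2 ≡ 9 (mod 13)
3^3 ≡ 1 (mod 13) ✓
Hence ord(3) = 3.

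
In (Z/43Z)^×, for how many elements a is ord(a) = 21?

φ(43) = 43 − 1 = 42 = 2 · 3 · 7.
In a cyclic group of order 42, there are φ(d) elements of order d for each divisor d of 42, and zero for non-divisors.
21 = 3 · 7 divides 42, and φ(21) = 12.

12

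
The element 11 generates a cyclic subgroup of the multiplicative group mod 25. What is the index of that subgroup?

4

The order of 11 must divide φ(25) = φ(5^2) = 5·(5−1) = 20 = 2^2 · 5.
Divisors of 20: 1, 2, 4, 5, 10, 20.
Check 11^d mod 25 for each divisor in increasing order:
11^1 ≡ 11
11^2 ≡ 21
11^4 ≡ 16
11^5 ≡ 1
So ord_25(11) = 5, hence |⟨11⟩| = 5.
[(Z/25Z)^× : ⟨11⟩] = 20/5 = 4.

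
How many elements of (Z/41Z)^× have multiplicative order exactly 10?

φ(41) = 41 − 1 = 40 = 2^3 · 5.
(Z/41Z)^× is cyclic (|G| = 40); a cyclic group of order m has exactly φ(d) elements of each order d | m, and none otherwise.
10 = 2 · 5 divides 40, and φ(10) = 4.

4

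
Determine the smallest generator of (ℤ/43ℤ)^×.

φ(43) = 43 − 1 = 42 = 2 · 3 · 7.
Test candidates g = 2, 3, … against the prime factors q ∈ {2, 3, 7} of φ(43): g is a generator iff g^(42/q) ≢ 1 for every such q.
g = 2: 2^21 ≡ 42; 2^14 ≡ 1 — hits 1, so not a primitive root.
g = 3: 3^21 ≡ 42; 3^14 ≡ 36; 3^6 ≡ 41 — none is 1, so 3 is a primitive root.
So 3 is the smallest generator of (Z/43Z)^×.

3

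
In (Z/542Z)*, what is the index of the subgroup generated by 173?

The order of 173 must divide φ(542) = φ(2)·φ(271) = 1·270 = 270 = 2 · 3^3 · 5.
Divisors of 270: 1, 2, 3, 5, 6, 9, 10, 15, 18, 27, 30, 45, 54, 90, 135, 270.
Test each divisor d:
173^1 ≡ 173 (mod 542)
173^2 ≡ 119 (mod 542)
173^3 ≡ 533 (mod 542)
173^5 ≡ 13 (mod 542)
173^6 ≡ 81 (mod 542)
173^9 ≡ 355 (mod 542)
173^10 ≡ 169 (mod 542)
173^15 ≡ 29 (mod 542)
173^18 ≡ 281 (mod 542)
173^27 ≡ 27 (mod 542)
173^30 ≡ 299 (mod 542)
173^45 ≡ 541 (mod 542)
173^54 ≡ 187 (mod 542)
173^90 ≡ 1 (mod 542) ✓
Thus |⟨173⟩| = ord(173) = 90.
[(Z/542Z)^× : ⟨173⟩] = 270/90 = 3.

3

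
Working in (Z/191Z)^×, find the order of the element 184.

5

Since 184 ∈ (Z/191Z)^×, its order divides φ(191) = 191 − 1 = 190 = 2 · 5 · 19.
Divisors of 190: 1, 2, 5, 10, 19, 38, 95, 190.
Evaluate successive powers at the divisors of 190:
184^1 ≡ 184 (mod 191)
184^2 ≡ 49 (mod 191)
184^5 ≡ 1 (mod 191) ✓
Therefore the multiplicative order of 184 modulo 191 is 5.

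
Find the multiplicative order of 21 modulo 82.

20

By Lagrange's theorem, ord_82(21) divides φ(82) = φ(2)·φ(41) = 1·40 = 40 = 2^3 · 5.
Divisors of 40: 1, 2, 4, 5, 8, 10, 20, 40.
Compute 21^d (mod 82) for the divisors d until we hit 1:
21^1 ≡ 21 (mod 82)
21^2 ≡ 31 (mod 82)
21^4 ≡ 59 (mod 82)
21^5 ≡ 9 (mod 82)
21^8 ≡ 37 (mod 82)
21^10 ≡ 81 (mod 82)
21^20 ≡ 1 (mod 82) ✓
Hence ord(21) = 20.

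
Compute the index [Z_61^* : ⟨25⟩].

The order of 25 must divide φ(61) = 61 − 1 = 60 = 2^2 · 3 · 5.
Divisors of 60: 1, 2, 3, 4, 5, 6, 10, 12, 15, 20, 30, 60.
Compute 25^d (mod 61) for the divisors d until we hit 1:
25^1 ≡ 25 (mod 61)
25^2 ≡ 15 (mod 61)
25^3 ≡ 9 (mod 61)
25^4 ≡ 42 (mod 61)
25^5 ≡ 13 (mod 61)
25^6 ≡ 20 (mod 61)
25^10 ≡ 47 (mod 61)
25^12 ≡ 34 (mod 61)
25^15 ≡ 1 (mod 61) ✓
The order of 25 is 15, so the subgroup it generates has 15 elements.
Index = |(Z/61Z)^×| / |⟨25⟩| = 60 / 15 = 4.

4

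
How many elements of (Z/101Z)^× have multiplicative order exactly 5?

4

φ(101) = 101 − 1 = 100 = 2^2 · 5^2.
In a cyclic group of order 100, there are φ(d) elements of order d for each divisor d of 100, and zero for non-divisors.
5 | 100, and φ(5) = 5 − 1 = 4.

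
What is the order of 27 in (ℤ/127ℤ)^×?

42

By Lagrange's theorem, ord_127(27) divides φ(127) = 127 − 1 = 126 = 2 · 3^2 · 7.
Divisors of 126: 1, 2, 3, 6, 7, 9, 14, 18, 21, 42, 63, 126.
Check 27^d mod 127 for each divisor in increasing order:
27^1 ≡ 27 (mod 127)
27^2 ≡ 94 (mod 127)
27^3 ≡ 125 (mod 127)
27^6 ≡ 4 (mod 127)
27^7 ≡ 108 (mod 127)
27^9 ≡ 119 (mod 127)
27^14 ≡ 107 (mod 127)
27^18 ≡ 64 (mod 127)
27^21 ≡ 126 (mod 127)
27^42 ≡ 1 (mod 127) ✓
Hence ord(27) = 42.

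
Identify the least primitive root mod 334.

φ(334) = φ(2)·φ(167) = 1·166 = 166 = 2 · 83.
g is a primitive root iff g^(166/q) ≢ 1 (mod 334) for each prime q ∈ {2, 83}.
g = 2: gcd(2, 334) = 2 > 1, not a unit — skip.
g = 3: 3^83 ≡ 1 — hits 1, so not a primitive root.
g = 4: gcd(4, 334) = 2 > 1, not a unit — skip.
g = 5: 5^83 ≡ 333; 5^2 ≡ 25 — none is 1, so 5 is a primitive root.
The smallest primitive root modulo 334 is 5.

5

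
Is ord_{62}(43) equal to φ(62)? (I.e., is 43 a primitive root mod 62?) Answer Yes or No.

Yes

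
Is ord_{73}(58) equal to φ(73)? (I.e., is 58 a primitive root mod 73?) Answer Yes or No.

φ(73) = 73 − 1 = 72 = 2^3 · 3^2.
Test 58^(72/q) mod 73 for each prime factor q of 72:
58^36 ≡ 72 (mod 73)  [q = 2: ≢ 1 ✓]
58^24 ≡ 8 (mod 73)  [q = 3: ≢ 1 ✓]
Every test exponent gives a nontrivial residue, hence 58 generates the full group.

Yes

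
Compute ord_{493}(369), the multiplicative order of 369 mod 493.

The order of 369 must divide φ(493) = φ(17·29) = (17−1)·(29−1) = 16·28 = 448 = 2^6 · 7.
Divisors of 448: 1, 2, 4, 7, 8, 14, 16, 28, 32, 56, 64, 112, 224, 448.
Evaluate successive powers at the divisors of 448:
369^1 ≡ 369
369^2 ≡ 93
369^4 ≡ 268
369^7 ≡ 41
369^8 ≡ 339
369^14 ≡ 202
369^16 ≡ 52
369^28 ≡ 378
369^32 ≡ 239
369^56 ≡ 407
369^64 ≡ 426
369^112 ≡ 1
Therefore the multiplicative order of 369 modulo 493 is 112.

112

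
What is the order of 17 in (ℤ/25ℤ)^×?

ord(17) | φ(25) = φ(5^2) = 5·(5−1) = 20 = 2^2 · 5.
Divisors of 20: 1, 2, 4, 5, 10, 20.
Compute 17^d (mod 25) for the divisors d until we hit 1:
17^1 ≡ 17 (mod 25)
17^2 ≡ 14 (mod 25)
17^4 ≡ 21 (mod 25)
17^5 ≡ 7 (mod 25)
17^10 ≡ 24 (mod 25)
17^20 ≡ 1 (mod 25) ✓
The smallest such exponent is 20, so the order of 17 is 20.

20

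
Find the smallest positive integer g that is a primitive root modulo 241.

7

φ(241) = 241 − 1 = 240 = 2^4 · 3 · 5.
Test candidates g = 2, 3, … against the prime factors q ∈ {2, 3, 5} of φ(241): g is a generator iff g^(240/q) ≢ 1 for every such q.
g = 2: 2^120 ≡ 1 — hits 1, so not a primitive root.
g = 3: 3^120 ≡ 1 — hits 1, so not a primitive root.
g = 4: 4^120 ≡ 1 — hits 1, so not a primitive root.
g = 5: 5^120 ≡ 1 — hits 1, so not a primitive root.
g = 6: 6^120 ≡ 1 — hits 1, so not a primitive root.
g = 7: 7^120 ≡ 240; 7^80 ≡ 15; 7^48 ≡ 91 — none is 1, so 7 is a primitive root.
Hence the least primitive root of 241 is 7.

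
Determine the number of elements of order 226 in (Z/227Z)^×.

112

φ(227) = 227 − 1 = 226 = 2 · 113.
(Z/227Z)^× is cyclic (|G| = 226); a cyclic group of order m has exactly φ(d) elements of each order d | m, and none otherwise.
226 = 2 · 113 divides 226, and φ(226) = 112.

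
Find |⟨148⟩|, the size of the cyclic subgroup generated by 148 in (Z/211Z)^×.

By Lagrange's theorem, ord_211(148) divides φ(211) = 211 − 1 = 210 = 2 · 3 · 5 · 7.
Divisors of 210: 1, 2, 3, 5, 6, 7, 10, 14, 15, 21, 30, 35, 42, 70, 105, 210.
Check 148^d mod 211 for each divisor in increasing order:
148^1 ≡ 148
148^2 ≡ 171
148^3 ≡ 199
148^5 ≡ 58
148^6 ≡ 144
148^7 ≡ 1
Hence ord(148) = 7.

7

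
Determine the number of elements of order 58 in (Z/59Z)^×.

28

φ(59) = 59 − 1 = 58 = 2 · 29.
(Z/59Z)^× is cyclic (|G| = 58); a cyclic group of order m has exactly φ(d) elements of each order d | m, and none otherwise.
58 = 2 · 29 divides 58, and φ(58) = 28.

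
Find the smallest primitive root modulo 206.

φ(206) = φ(2)·φ(103) = 1·102 = 102 = 2 · 3 · 17.
Test candidates g = 2, 3, … against the prime factors q ∈ {2, 3, 17} of φ(206): g is a generator iff g^(102/q) ≢ 1 for every such q.
g = 2: gcd(2, 206) = 2 > 1, not a unit — skip.
g = 3: 3^51 ≡ 205; 3^34 ≡ 1 — hits 1, so not a primitive root.
g = 4: gcd(4, 206) = 2 > 1, not a unit — skip.
g = 5: 5^51 ≡ 205; 5^34 ≡ 159; 5^6 ≡ 175 — none is 1, so 5 is a primitive root.
Hence the least primitive root of 206 is 5.

5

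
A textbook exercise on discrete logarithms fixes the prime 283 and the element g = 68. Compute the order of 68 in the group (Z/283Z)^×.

282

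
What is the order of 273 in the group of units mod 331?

330

By Lagrange's theorem, ord_331(273) divides φ(331) = 331 − 1 = 330 = 2 · 3 · 5 · 11.
Divisors of 330: 1, 2, 3, 5, 6, 10, 11, 15, 22, 30, 33, 55, 66, 110, 165, 330.
Compute 273^d (mod 331) for the divisors d until we hit 1:
273^1 ≡ 273
273^2 ≡ 54
273^3 ≡ 178
273^5 ≡ 13
273^6 ≡ 239
273^10 ≡ 169
273^11 ≡ 128
273^15 ≡ 211
273^22 ≡ 165
273^30 ≡ 167
273^33 ≡ 267
273^55 ≡ 32
273^66 ≡ 124
273^110 ≡ 31
273^165 ≡ 330
273^330 ≡ 1
Therefore the multiplicative order of 273 modulo 331 is 330.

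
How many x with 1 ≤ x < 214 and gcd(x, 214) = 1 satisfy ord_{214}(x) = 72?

0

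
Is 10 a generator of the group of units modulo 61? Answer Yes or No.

Yes

φ(61) = 61 − 1 = 60 = 2^2 · 3 · 5.
Test 10^(60/q) mod 61 for each prime factor q of 60:
10^30 ≡ 60 (mod 61)  [q = 2: ≢ 1 ✓]
10^20 ≡ 13 (mod 61)  [q = 3: ≢ 1 ✓]
10^12 ≡ 58 (mod 61)  [q = 5: ≢ 1 ✓]
Every test exponent gives a nontrivial residue, hence 10 generates the full group.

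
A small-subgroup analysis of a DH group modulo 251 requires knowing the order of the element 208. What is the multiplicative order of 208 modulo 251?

125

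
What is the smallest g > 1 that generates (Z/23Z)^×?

5

φ(23) = 23 − 1 = 22 = 2 · 11.
Test candidates g = 2, 3, … against the prime factors q ∈ {2, 11} of φ(23): g is a generator iff g^(22/q) ≢ 1 for every such q.
g = 2: 2^11 ≡ 1 — hits 1, so not a primitive root.
g = 3: 3^11 ≡ 1 — hits 1, so not a primitive root.
g = 4: 4^11 ≡ 1 — hits 1, so not a primitive root.
g = 5: 5^11 ≡ 22; 5^2 ≡ 2 — none is 1, so 5 is a primitive root.
Hence the least primitive root of 23 is 5.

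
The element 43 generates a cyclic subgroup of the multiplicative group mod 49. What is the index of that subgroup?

By Lagrange's theorem, ord_49(43) divides φ(49) = φ(7^2) = 7·(7−1) = 42 = 2 · 3 · 7.
Divisors of 42: 1, 2, 3, 6, 7, 14, 21, 42.
Compute 43^d (mod 49) for the divisors d until we hit 1:
43^1 ≡ 43
43^2 ≡ 36
43^3 ≡ 29
43^6 ≡ 8
43^7 ≡ 1
So ord_49(43) = 7, hence |⟨43⟩| = 7.
The index is φ(49) / ord(43) = 42 / 7 = 6.

6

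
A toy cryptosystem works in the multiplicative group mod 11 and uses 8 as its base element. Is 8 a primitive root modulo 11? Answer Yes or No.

Yes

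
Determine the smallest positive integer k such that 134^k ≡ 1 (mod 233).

232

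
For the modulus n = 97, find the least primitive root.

φ(97) = 97 − 1 = 96 = 2^5 · 3.
g is a primitive root iff g^(96/q) ≢ 1 (mod 97) for each prime q ∈ {2, 3}.
g = 2: 2^48 ≡ 1 — hits 1, so not a primitive root.
g = 3: 3^48 ≡ 1 — hits 1, so not a primitive root.
g = 4: 4^48 ≡ 1 — hits 1, so not a primitive root.
g = 5: 5^48 ≡ 96; 5^32 ≡ 35 — none is 1, so 5 is a primitive root.
So 5 is the smallest generator of (Z/97Z)^×.

5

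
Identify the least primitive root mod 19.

φ(19) = 19 − 1 = 18 = 2 · 3^2.
g is a primitive root iff g^(18/q) ≢ 1 (mod 19) for each prime q ∈ {2, 3}.
g = 2: 2^9 ≡ 18; 2^6 ≡ 7 — none is 1, so 2 is a primitive root.
Hence the least primitive root of 19 is 2.

2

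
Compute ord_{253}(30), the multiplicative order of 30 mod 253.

ord(30) | φ(253) = φ(11·23) = (11−1)·(23−1) = 10·22 = 220 = 2^2 · 5 · 11.
Divisors of 220: 1, 2, 4, 5, 10, 11, 20, 22, 44, 55, 110, 220.
Check 30^d mod 253 for each divisor in increasing order:
30^1 ≡ 30 (mod 253)
30^2 ≡ 141 (mod 253)
30^4 ≡ 147 (mod 253)
30^5 ≡ 109 (mod 253)
30^10 ≡ 243 (mod 253)
30^11 ≡ 206 (mod 253)
30^20 ≡ 100 (mod 253)
30^22 ≡ 185 (mod 253)
30^44 ≡ 70 (mod 253)
30^55 ≡ 252 (mod 253)
30^110 ≡ 1 (mod 253) ✓
So ord_253(30) = 110.

110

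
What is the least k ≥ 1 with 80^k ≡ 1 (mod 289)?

272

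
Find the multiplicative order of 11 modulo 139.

The order of 11 must divide φ(139) = 139 − 1 = 138 = 2 · 3 · 23.
Divisors of 138: 1, 2, 3, 6, 23, 46, 69, 138.
Check 11^d mod 139 for each divisor in increasing order:
11^1 ≡ 11
11^2 ≡ 121
11^3 ≡ 80
11^6 ≡ 6
11^23 ≡ 42
11^46 ≡ 96
11^69 ≡ 1
So ord_139(11) = 69.

69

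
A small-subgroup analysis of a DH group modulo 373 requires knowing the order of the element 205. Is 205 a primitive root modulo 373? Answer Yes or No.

Yes

φ(373) = 373 − 1 = 372 = 2^2 · 3 · 31.
205 is a primitive root mod 373 iff 205^(φ(373)/q) ≢ 1 for every prime q | φ(373), i.e. q ∈ {2, 3, 31}.
205^186 ≡ 372 (mod 373)  [q = 2: ≢ 1 ✓]
205^124 ≡ 284 (mod 373)  [q = 3: ≢ 1 ✓]
205^12 ≡ 351 (mod 373)  [q = 31: ≢ 1 ✓]
All checks pass, so 205 has order 372 and is a primitive root modulo 373.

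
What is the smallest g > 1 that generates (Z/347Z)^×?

2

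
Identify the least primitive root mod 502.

11

φ(502) = φ(2)·φ(251) = 1·250 = 250 = 2 · 5^3.
g is a primitive root iff g^(250/q) ≢ 1 (mod 502) for each prime q ∈ {2, 5}.
g = 2: gcd(2, 502) = 2 > 1, not a unit — skip.
g = 3: 3^125 ≡ 1 — hits 1, so not a primitive root.
g = 4: gcd(4, 502) = 2 > 1, not a unit — skip.
g = 5: 5^125 ≡ 1 — hits 1, so not a primitive root.
g = 6: gcd(6, 502) = 2 > 1, not a unit — skip.
g = 7: 7^125 ≡ 1 — hits 1, so not a primitive root.
g = 8: gcd(8, 502) = 2 > 1, not a unit — skip.
g = 9: 9^125 ≡ 1 — hits 1, so not a primitive root.
g = 10: gcd(10, 502) = 2 > 1, not a unit — skip.
g = 11: 11^125 ≡ 501; 11^50 ≡ 219 — none is 1, so 11 is a primitive root.
The smallest primitive root modulo 502 is 11.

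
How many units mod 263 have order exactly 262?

130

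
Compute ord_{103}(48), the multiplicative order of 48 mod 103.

102

By Lagrange's theorem, ord_103(48) divides φ(103) = 103 − 1 = 102 = 2 · 3 · 17.
Divisors of 102: 1, 2, 3, 6, 17, 34, 51, 102.
Compute 48^d (mod 103) for the divisors d until we hit 1:
48^1 ≡ 48 (mod 103)
48^2 ≡ 38 (mod 103)
48^3 ≡ 73 (mod 103)
48^6 ≡ 76 (mod 103)
48^17 ≡ 47 (mod 103)
48^34 ≡ 46 (mod 103)
48^51 ≡ 102 (mod 103)
48^102 ≡ 1 (mod 103) ✓
Hence ord(48) = 102.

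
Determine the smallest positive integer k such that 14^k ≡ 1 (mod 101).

By Lagrange's theorem, ord_101(14) divides φ(101) = 101 − 1 = 100 = 2^2 · 5^2.
Divisors of 100: 1, 2, 4, 5, 10, 20, 25, 50, 100.
Evaluate successive powers at the divisors of 100:
14^1 ≡ 14 (mod 101)
14^2 ≡ 95 (mod 101)
14^4 ≡ 36 (mod 101)
14^5 ≡ 100 (mod 101)
14^10 ≡ 1 (mod 101) ✓
Hence ord(14) = 10.

10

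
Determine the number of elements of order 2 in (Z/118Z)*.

1

φ(118) = φ(2)·φ(59) = 1·58 = 58 = 2 · 29.
(Z/118Z)^× is cyclic (|G| = 58); a cyclic group of order m has exactly φ(d) elements of each order d | m, and none otherwise.
2 | 58, and φ(2) = 2 − 1 = 1.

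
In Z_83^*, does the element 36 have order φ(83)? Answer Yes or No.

No

φ(83) = 83 − 1 = 82 = 2 · 41.
36 is a primitive root mod 83 iff 36^(φ(83)/q) ≢ 1 for every prime q | φ(83), i.e. q ∈ {2, 41}.
36^41 ≡ 1 (mod 83)  [q = 2: ≡ 1 ✗]
36^2 ≡ 51 (mod 83)  [q = 41: ≢ 1 ✓]
The check at q = 2 fails, so 36 generates a proper subgroup.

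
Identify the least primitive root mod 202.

3

φ(202) = φ(2)·φ(101) = 1·100 = 100 = 2^2 · 5^2.
g is a primitive root iff g^(100/q) ≢ 1 (mod 202) for each prime q ∈ {2, 5}.
g = 2: gcd(2, 202) = 2 > 1, not a unit — skip.
g = 3: 3^50 ≡ 201; 3^20 ≡ 185 — none is 1, so 3 is a primitive root.
So 3 is the smallest generator of (Z/202Z)^×.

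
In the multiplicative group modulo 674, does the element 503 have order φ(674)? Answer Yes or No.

φ(674) = φ(2)·φ(337) = 1·336 = 336 = 2^4 · 3 · 7.
Test 503^(336/q) mod 674 for each prime factor q of 336:
503^168 ≡ 673 (mod 674)  [q = 2: ≢ 1 ✓]
503^112 ≡ 545 (mod 674)  [q = 3: ≢ 1 ✓]
503^48 ≡ 295 (mod 674)  [q = 7: ≢ 1 ✓]
Every test exponent gives a nontrivial residue, hence 503 generates the full group.

Yes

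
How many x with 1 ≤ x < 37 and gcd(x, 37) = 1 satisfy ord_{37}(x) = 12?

4

φ(37) = 37 − 1 = 36 = 2^2 · 3^2.
In a cyclic group of order 36, there are φ(d) elements of order d for each divisor d of 36, and zero for non-divisors.
12 = 2^2 · 3 divides 36, and φ(12) = 4.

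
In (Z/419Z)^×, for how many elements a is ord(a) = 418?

φ(419) = 419 − 1 = 418 = 2 · 11 · 19.
In a cyclic group of order 418, there are φ(d) elements of order d for each divisor d of 418, and zero for non-divisors.
418 = 2 · 11 · 19 divides 418, and φ(418) = 180.

180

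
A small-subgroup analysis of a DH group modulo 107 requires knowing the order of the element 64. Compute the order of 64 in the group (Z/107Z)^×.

Since 64 ∈ (Z/107Z)^×, its order divides φ(107) = 107 − 1 = 106 = 2 · 53.
Divisors of 106: 1, 2, 53, 106.
Compute 64^d (mod 107) for the divisors d until we hit 1:
64^1 ≡ 64
64^2 ≡ 30
64^53 ≡ 1
Hence ord(64) = 53.

53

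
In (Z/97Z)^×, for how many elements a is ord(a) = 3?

φ(97) = 97 − 1 = 96 = 2^5 · 3.
In a cyclic group of order 96, there are φ(d) elements of order d for each divisor d of 96, and zero for non-divisors.
3 | 96, and φ(3) = 3 − 1 = 2.

2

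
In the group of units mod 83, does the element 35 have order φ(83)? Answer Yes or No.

Yes

φ(83) = 83 − 1 = 82 = 2 · 41.
An element g generates (Z/83Z)^× iff g^(82/q) ≢ 1 (mod 83) for each prime q ∈ {2, 41}.
35^41 ≡ 82 (mod 83)  [q = 2: ≢ 1 ✓]
35^2 ≡ 63 (mod 83)  [q = 41: ≢ 1 ✓]
None equal 1, so ord_83(35) = 82: 35 is a primitive root.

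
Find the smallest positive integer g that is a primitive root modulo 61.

2

φ(61) = 61 − 1 = 60 = 2^2 · 3 · 5.
Test candidates g = 2, 3, … against the prime factors q ∈ {2, 3, 5} of φ(61): g is a generator iff g^(60/q) ≢ 1 for every such q.
g = 2: 2^30 ≡ 60; 2^20 ≡ 47; 2^12 ≡ 9 — none is 1, so 2 is a primitive root.
So 2 is the smallest generator of (Z/61Z)^×.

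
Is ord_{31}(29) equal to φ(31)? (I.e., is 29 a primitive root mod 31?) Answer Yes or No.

No

φ(31) = 31 − 1 = 30 = 2 · 3 · 5.
It suffices to check that the order of 29 is not a proper divisor of 30: compute 29^(30/q) for q ∈ {2, 3, 5}.
29^15 ≡ 30 (mod 31)  [q = 2: ≢ 1 ✓]
29^10 ≡ 1 (mod 31)  [q = 3: ≡ 1 ✗]
29^6 ≡ 2 (mod 31)  [q = 5: ≢ 1 ✓]
29^10 ≡ 1 shows ord(29) | 10, strictly less than φ(31); not a primitive root.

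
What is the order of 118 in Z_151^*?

3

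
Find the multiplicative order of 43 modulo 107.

The order of 43 must divide φ(107) = 107 − 1 = 106 = 2 · 53.
Divisors of 106: 1, 2, 53, 106.
Test each divisor d:
43^1 ≡ 43
43^2 ≡ 30
43^53 ≡ 106
43^106 ≡ 1
Hence ord(43) = 106.

106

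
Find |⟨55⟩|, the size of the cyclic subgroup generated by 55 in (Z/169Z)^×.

39

Since 55 ∈ (Z/169Z)^×, its order divides φ(169) = φ(13^2) = 13·(13−1) = 156 = 2^2 · 3 · 13.
Divisors of 156: 1, 2, 3, 4, 6, 12, 13, 26, 39, 52, 78, 156.
Test each divisor d:
55^1 ≡ 55 (mod 169)
55^2 ≡ 152 (mod 169)
55^3 ≡ 79 (mod 169)
55^4 ≡ 120 (mod 169)
55^6 ≡ 157 (mod 169)
55^12 ≡ 144 (mod 169)
55^13 ≡ 146 (mod 169)
55^26 ≡ 22 (mod 169)
55^39 ≡ 1 (mod 169) ✓
So ord_169(55) = 39.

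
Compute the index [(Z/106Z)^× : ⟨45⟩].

1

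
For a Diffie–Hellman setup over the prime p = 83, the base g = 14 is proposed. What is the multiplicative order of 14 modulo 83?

82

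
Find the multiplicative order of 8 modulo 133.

6

Since 8 ∈ (Z/133Z)^×, its order divides φ(133) = φ(7·19) = (7−1)·(19−1) = 6·18 = 108 = 2^2 · 3^3.
Divisors of 108: 1, 2, 3, 4, 6, 9, 12, 18, 27, 36, 54, 108.
Compute 8^d (mod 133) for the divisors d until we hit 1:
8^1 ≡ 8 (mod 133)
8^2 ≡ 64 (mod 133)
8^3 ≡ 113 (mod 133)
8^4 ≡ 106 (mod 133)
8^6 ≡ 1 (mod 133) ✓
The smallest such exponent is 6, so the order of 8 is 6.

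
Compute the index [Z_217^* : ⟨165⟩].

The order of 165 must divide φ(217) = φ(7·31) = (7−1)·(31−1) = 6·30 = 180 = 2^2 · 3^2 · 5.
Divisors of 180: 1, 2, 3, 4, 5, 6, 9, 10, 12, 15, 18, 20, 30, 36, 45, 60, 90, 180.
Check 165^d mod 217 for each divisor in increasing order:
165^1 ≡ 165 (mod 217)
165^2 ≡ 100 (mod 217)
165^3 ≡ 8 (mod 217)
165^4 ≡ 18 (mod 217)
165^5 ≡ 149 (mod 217)
165^6 ≡ 64 (mod 217)
165^9 ≡ 78 (mod 217)
165^10 ≡ 67 (mod 217)
165^12 ≡ 190 (mod 217)
165^15 ≡ 1 (mod 217) ✓
Thus |⟨165⟩| = ord(165) = 15.
[(Z/217Z)^× : ⟨165⟩] = 180/15 = 12.

12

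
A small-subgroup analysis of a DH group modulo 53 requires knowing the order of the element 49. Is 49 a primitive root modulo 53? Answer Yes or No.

No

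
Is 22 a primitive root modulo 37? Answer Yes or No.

Yes

φ(37) = 37 − 1 = 36 = 2^2 · 3^2.
An element g generates (Z/37Z)^× iff g^(36/q) ≢ 1 (mod 37) for each prime q ∈ {2, 3}.
22^18 ≡ 36 (mod 37)  [q = 2: ≢ 1 ✓]
22^12 ≡ 26 (mod 37)  [q = 3: ≢ 1 ✓]
All checks pass, so 22 has order 36 and is a primitive root modulo 37.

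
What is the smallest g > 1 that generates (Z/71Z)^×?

7

φ(71) = 71 − 1 = 70 = 2 · 5 · 7.
Test candidates g = 2, 3, … against the prime factors q ∈ {2, 5, 7} of φ(71): g is a generator iff g^(70/q) ≢ 1 for every such q.
g = 2: 2^35 ≡ 1 — hits 1, so not a primitive root.
g = 3: 3^35 ≡ 1 — hits 1, so not a primitive root.
g = 4: 4^35 ≡ 1 — hits 1, so not a primitive root.
g = 5: 5^35 ≡ 1 — hits 1, so not a primitive root.
g = 6: 6^35 ≡ 1 — hits 1, so not a primitive root.
g = 7: 7^35 ≡ 70; 7^14 ≡ 54; 7^10 ≡ 45 — none is 1, so 7 is a primitive root.
So 7 is the smallest generator of (Z/71Z)^×.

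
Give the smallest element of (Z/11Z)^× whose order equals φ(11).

φ(11) = 11 − 1 = 10 = 2 · 5.
g is a primitive root iff g^(10/q) ≢ 1 (mod 11) for each prime q ∈ {2, 5}.
g = 2: 2^5 ≡ 10; 2^2 ≡ 4 — none is 1, so 2 is a primitive root.
The smallest primitive root modulo 11 is 2.

2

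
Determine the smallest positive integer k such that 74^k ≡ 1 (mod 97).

96

ord(74) | φ(97) = 97 − 1 = 96 = 2^5 · 3.
Divisors of 96: 1, 2, 3, 4, 6, 8, 12, 16, 24, 32, 48, 96.
Compute 74^d (mod 97) for the divisors d until we hit 1:
74^1 ≡ 74 (mod 97)
74^2 ≡ 44 (mod 97)
74^3 ≡ 55 (mod 97)
74^4 ≡ 93 (mod 97)
74^6 ≡ 18 (mod 97)
74^8 ≡ 16 (mod 97)
74^12 ≡ 33 (mod 97)
74^16 ≡ 62 (mod 97)
74^24 ≡ 22 (mod 97)
74^32 ≡ 61 (mod 97)
74^48 ≡ 96 (mod 97)
74^96 ≡ 1 (mod 97) ✓
The smallest such exponent is 96, so the order of 74 is 96.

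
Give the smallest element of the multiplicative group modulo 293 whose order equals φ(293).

φ(293) = 293 − 1 = 292 = 2^2 · 73.
Test candidates g = 2, 3, … against the prime factors q ∈ {2, 73} of φ(293): g is a generator iff g^(292/q) ≢ 1 for every such q.
g = 2: 2^146 ≡ 292; 2^4 ≡ 16 — none is 1, so 2 is a primitive root.
The smallest primitive root modulo 293 is 2.

2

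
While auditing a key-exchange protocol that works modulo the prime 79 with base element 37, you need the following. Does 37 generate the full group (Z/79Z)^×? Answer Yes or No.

Yes

φ(79) = 79 − 1 = 78 = 2 · 3 · 13.
An element g generates (Z/79Z)^× iff g^(78/q) ≢ 1 (mod 79) for each prime q ∈ {2, 3, 13}.
37^39 ≡ 78 (mod 79)  [q = 2: ≢ 1 ✓]
37^26 ≡ 23 (mod 79)  [q = 3: ≢ 1 ✓]
37^6 ≡ 38 (mod 79)  [q = 13: ≢ 1 ✓]
All checks pass, so 37 has order 78 and is a primitive root modulo 79.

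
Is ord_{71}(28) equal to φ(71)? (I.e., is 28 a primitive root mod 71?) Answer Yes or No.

φ(71) = 71 − 1 = 70 = 2 · 5 · 7.
It suffices to check that the order of 28 is not a proper divisor of 70: compute 28^(70/q) for q ∈ {2, 5, 7}.
28^35 ≡ 70 (mod 71)  [q = 2: ≢ 1 ✓]
28^14 ≡ 57 (mod 71)  [q = 5: ≢ 1 ✓]
28^10 ≡ 30 (mod 71)  [q = 7: ≢ 1 ✓]
None equal 1, so ord_71(28) = 70: 28 is a primitive root.

Yes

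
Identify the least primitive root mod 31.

3

φ(31) = 31 − 1 = 30 = 2 · 3 · 5.
Test candidates g = 2, 3, … against the prime factors q ∈ {2, 3, 5} of φ(31): g is a generator iff g^(30/q) ≢ 1 for every such q.
g = 2: 2^15 ≡ 1 — hits 1, so not a primitive root.
g = 3: 3^15 ≡ 30; 3^10 ≡ 25; 3^6 ≡ 16 — none is 1, so 3 is a primitive root.
So 3 is the smallest generator of (Z/31Z)^×.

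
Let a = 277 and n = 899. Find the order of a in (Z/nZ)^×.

Since 277 ∈ (Z/899Z)^×, its order divides φ(899) = φ(29·31) = (29−1)·(31−1) = 28·30 = 840 = 2^3 · 3 · 5 · 7.
Divisors of 840: 1, 2, 3, 4, 5, 6, 7, 8, 10, 12, 14, 15, 20, 21, 24, 28, 30, 35, 40, 42, 56, 60, 70, 84, 105, 120, 140, 168, 210, 280, 420, 840.
Test each divisor d:
277^1 ≡ 277
277^2 ≡ 314
277^3 ≡ 674
277^4 ≡ 605
277^5 ≡ 371
277^6 ≡ 281
277^7 ≡ 523
277^8 ≡ 132
277^10 ≡ 94
277^12 ≡ 748
277^14 ≡ 233
277^15 ≡ 712
277^20 ≡ 745
277^21 ≡ 494
277^24 ≡ 326
277^28 ≡ 349
277^30 ≡ 807
277^35 ≡ 30
277^40 ≡ 342
277^42 ≡ 407
277^56 ≡ 436
277^60 ≡ 373
277^70 ≡ 1
Hence ord(277) = 70.

70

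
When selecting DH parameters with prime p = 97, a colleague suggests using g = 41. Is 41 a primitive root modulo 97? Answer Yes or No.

φ(97) = 97 − 1 = 96 = 2^5 · 3.
41 is a primitive root mod 97 iff 41^(φ(97)/q) ≢ 1 for every prime q | φ(97), i.e. q ∈ {2, 3}.
41^48 ≡ 96 (mod 97)  [q = 2: ≢ 1 ✓]
41^32 ≡ 35 (mod 97)  [q = 3: ≢ 1 ✓]
All checks pass, so 41 has order 96 and is a primitive root modulo 97.

Yes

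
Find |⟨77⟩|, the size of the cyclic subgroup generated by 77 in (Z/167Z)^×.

83

ord(77) | φ(167) = 167 − 1 = 166 = 2 · 83.
Divisors of 166: 1, 2, 83, 166.
Check 77^d mod 167 for each divisor in increasing order:
77^1 ≡ 77 (mod 167)
77^2 ≡ 84 (mod 167)
77^83 ≡ 1 (mod 167) ✓
Hence ord(77) = 83.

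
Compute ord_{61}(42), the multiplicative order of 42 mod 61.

15

The order of 42 must divide φ(61) = 61 − 1 = 60 = 2^2 · 3 · 5.
Divisors of 60: 1, 2, 3, 4, 5, 6, 10, 12, 15, 20, 30, 60.
Compute 42^d (mod 61) for the divisors d until we hit 1:
42^1 ≡ 42 (mod 61)
42^2 ≡ 56 (mod 61)
42^3 ≡ 34 (mod 61)
42^4 ≡ 25 (mod 61)
42^5 ≡ 13 (mod 61)
42^6 ≡ 58 (mod 61)
42^10 ≡ 47 (mod 61)
42^12 ≡ 9 (mod 61)
42^15 ≡ 1 (mod 61) ✓
The smallest such exponent is 15, so the order of 42 is 15.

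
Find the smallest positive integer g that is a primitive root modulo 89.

φ(89) = 89 − 1 = 88 = 2^3 · 11.
g is a primitive root iff g^(88/q) ≢ 1 (mod 89) for each prime q ∈ {2, 11}.
g = 2: 2^44 ≡ 1 — hits 1, so not a primitive root.
g = 3: 3^44 ≡ 88; 3^8 ≡ 64 — none is 1, so 3 is a primitive root.
Hence the least primitive root of 89 is 3.

3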